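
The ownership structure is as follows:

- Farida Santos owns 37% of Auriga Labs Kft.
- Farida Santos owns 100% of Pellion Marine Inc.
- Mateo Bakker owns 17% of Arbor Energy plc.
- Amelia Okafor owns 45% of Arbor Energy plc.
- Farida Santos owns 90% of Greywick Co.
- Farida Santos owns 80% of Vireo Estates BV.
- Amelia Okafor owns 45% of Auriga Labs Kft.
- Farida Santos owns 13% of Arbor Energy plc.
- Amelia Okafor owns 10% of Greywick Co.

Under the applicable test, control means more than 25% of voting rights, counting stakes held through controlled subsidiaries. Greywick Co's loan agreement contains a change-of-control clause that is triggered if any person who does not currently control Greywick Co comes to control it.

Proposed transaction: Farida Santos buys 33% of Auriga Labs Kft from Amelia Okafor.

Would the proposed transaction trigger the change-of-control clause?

The purchase adds only to Farida's holdings (Amelia's stake shrinks), so Farida is the only person who could newly come to control Greywick.
Farida holds 90% of Greywick, so Farida controls Greywick.
So Farida already controls Greywick before the transaction.
After the purchase, Farida's direct stake in Auriga rises to 37% + 33% = 70%, and Amelia's stake falls to 12%.
Farida controlled Greywick already, so this is not a new person acquiring control; every other person's position is unchanged or reduced.
No new person acquires control, so the clause is not triggered.

No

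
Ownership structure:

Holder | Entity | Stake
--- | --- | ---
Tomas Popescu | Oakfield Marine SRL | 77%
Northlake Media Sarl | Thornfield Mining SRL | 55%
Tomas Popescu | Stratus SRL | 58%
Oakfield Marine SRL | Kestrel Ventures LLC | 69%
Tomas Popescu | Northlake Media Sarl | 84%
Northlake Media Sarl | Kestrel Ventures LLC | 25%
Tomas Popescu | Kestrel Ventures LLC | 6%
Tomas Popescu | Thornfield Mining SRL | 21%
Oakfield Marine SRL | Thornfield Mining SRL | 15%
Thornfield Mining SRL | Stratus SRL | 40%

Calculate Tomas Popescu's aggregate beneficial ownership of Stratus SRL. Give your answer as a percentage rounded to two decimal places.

89.50%

Tomas reaches Stratus along 4 paths.
Via Northlake → Thornfield: 84% × 55% × 40% = 18.48%.
Via Oakfield → Thornfield: 77% × 15% × 40% = 4.62%.
Via Thornfield: 21% × 40% = 8.4%.
Direct stake: 58% = 58%.
Total: 18.48% + 4.62% + 8.4% + 58% = 89.5%.
Rounded: 89.50%.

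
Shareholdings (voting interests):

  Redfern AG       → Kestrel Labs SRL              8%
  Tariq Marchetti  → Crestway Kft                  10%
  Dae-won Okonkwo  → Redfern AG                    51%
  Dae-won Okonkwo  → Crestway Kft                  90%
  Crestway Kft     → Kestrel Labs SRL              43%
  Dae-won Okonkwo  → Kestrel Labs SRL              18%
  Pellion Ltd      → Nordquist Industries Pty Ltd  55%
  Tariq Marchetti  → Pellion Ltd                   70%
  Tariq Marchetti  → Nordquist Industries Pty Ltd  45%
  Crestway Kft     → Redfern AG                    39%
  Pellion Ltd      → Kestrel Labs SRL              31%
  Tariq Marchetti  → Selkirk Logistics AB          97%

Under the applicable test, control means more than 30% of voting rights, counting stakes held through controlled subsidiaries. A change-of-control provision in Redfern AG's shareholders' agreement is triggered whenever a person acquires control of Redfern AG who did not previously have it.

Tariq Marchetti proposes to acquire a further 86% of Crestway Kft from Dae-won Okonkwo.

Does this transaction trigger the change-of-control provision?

The purchase adds only to Tariq's holdings (Dae-won's stake shrinks), so Tariq is the only person who could newly come to control Redfern.
Tariq holds 97% of Selkirk, so Tariq controls Selkirk.
Tariq holds 70% of Pellion, so Tariq controls Pellion.
Pellion holds 31% of Kestrel, so Tariq controls Kestrel.
Tariq and Pellion together hold 45% + 55% = 100% of Nordquist, so Tariq controls Nordquist.
Neither Tariq nor any entity Tariq controls holds any voting interest in Redfern.
So before the transaction, Tariq does not control Redfern.
After the purchase, Tariq's direct stake in Crestway rises to 10% + 86% = 96%, and Dae-won's stake falls to 4%.
Tariq holds 96% of Crestway, so Tariq controls Crestway.
Crestway holds 39% of Redfern, so Tariq controls Redfern.
Tariq did not control Redfern before and does after, so the clause is triggered.

Yes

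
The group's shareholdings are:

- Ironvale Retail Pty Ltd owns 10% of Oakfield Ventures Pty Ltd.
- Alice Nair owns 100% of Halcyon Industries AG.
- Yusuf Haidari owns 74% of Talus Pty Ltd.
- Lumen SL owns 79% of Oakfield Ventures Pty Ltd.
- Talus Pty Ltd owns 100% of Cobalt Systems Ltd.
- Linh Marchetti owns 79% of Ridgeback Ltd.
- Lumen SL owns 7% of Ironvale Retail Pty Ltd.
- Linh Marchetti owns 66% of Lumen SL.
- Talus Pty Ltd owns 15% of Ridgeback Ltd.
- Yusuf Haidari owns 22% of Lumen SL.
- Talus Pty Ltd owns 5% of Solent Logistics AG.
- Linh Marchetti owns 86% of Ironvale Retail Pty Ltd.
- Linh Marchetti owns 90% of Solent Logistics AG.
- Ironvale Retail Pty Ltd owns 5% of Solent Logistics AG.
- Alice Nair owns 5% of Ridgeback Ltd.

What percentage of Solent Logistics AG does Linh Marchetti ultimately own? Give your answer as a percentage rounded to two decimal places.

94.53%

Linh reaches Solent along 3 paths.
Direct stake: 90% = 90%.
Via Lumen → Ironvale: 66% × 7% × 5% = 0.231%.
Via Ironvale: 86% × 5% = 4.3%.
Total: 90% + 0.231% + 4.3% = 94.531%.
Rounded: 94.53%.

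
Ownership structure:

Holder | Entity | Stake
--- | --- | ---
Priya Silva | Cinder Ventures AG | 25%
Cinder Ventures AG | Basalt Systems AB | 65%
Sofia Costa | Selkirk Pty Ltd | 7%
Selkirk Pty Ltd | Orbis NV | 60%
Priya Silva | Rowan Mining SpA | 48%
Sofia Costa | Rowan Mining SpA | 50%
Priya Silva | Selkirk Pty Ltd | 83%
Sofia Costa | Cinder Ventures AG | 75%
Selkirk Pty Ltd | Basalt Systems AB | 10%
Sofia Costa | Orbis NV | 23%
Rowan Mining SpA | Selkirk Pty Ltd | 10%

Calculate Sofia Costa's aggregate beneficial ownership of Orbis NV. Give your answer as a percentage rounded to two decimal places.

Sofia reaches Orbis along 3 paths.
Direct stake: 23% = 23%.
Via Selkirk: 7% × 60% = 4.2%.
Via Rowan → Selkirk: 50% × 10% × 60% = 3%.
Total: 23% + 4.2% + 3% = 30.2%.
Rounded: 30.20%.

30.20%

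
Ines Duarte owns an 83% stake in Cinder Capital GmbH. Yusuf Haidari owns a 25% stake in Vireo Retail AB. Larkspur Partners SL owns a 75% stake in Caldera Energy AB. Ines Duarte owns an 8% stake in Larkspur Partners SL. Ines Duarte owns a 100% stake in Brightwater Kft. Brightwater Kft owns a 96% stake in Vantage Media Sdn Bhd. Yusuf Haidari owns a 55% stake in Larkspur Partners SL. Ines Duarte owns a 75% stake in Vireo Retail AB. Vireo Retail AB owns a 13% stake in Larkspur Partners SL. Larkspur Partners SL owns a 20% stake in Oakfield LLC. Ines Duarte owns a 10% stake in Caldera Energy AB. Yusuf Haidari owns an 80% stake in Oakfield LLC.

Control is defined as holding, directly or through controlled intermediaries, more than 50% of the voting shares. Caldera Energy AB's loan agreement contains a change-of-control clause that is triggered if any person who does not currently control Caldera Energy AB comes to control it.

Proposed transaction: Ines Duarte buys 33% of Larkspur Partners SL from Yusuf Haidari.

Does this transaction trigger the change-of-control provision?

The purchase adds only to Ines's holdings (Yusuf's stake shrinks), so Ines is the only person who could newly come to control Caldera.
Ines holds 75% of Vireo, so Ines controls Vireo.
Ines holds 100% of Brightwater, so Ines controls Brightwater.
Ines holds 83% of Cinder, so Ines controls Cinder.
Brightwater holds 96% of Vantage, so Ines controls Vantage.
In Caldera, Ines's side holds only 10%, not > 50%.
So before the transaction, Ines does not control Caldera.
After the purchase, Ines's direct stake in Larkspur rises to 8% + 33% = 41%, and Yusuf's stake falls to 22%.
Vireo and Ines together hold 13% + 41% = 54% of Larkspur, so Ines controls Larkspur.
Ines and Larkspur together hold 10% + 75% = 85% of Caldera, so Ines controls Caldera.
Ines did not control Caldera before and does after, so the clause is triggered.

Yes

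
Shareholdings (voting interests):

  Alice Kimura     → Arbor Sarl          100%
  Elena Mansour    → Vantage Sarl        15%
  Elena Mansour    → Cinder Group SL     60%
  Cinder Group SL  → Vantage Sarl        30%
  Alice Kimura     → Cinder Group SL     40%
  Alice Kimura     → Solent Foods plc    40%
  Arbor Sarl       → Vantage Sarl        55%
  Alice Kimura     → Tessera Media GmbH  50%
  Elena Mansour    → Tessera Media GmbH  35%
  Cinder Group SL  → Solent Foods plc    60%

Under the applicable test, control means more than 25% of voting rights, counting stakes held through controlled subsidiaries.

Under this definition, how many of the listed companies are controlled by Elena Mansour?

4

Elena holds 35% of Tessera, so Elena controls Tessera.
Elena holds 60% of Cinder, so Elena controls Cinder.
Cinder holds 60% of Solent, so Elena controls Solent.
Cinder and Elena together hold 30% + 15% = 45% of Vantage, so Elena controls Vantage.
No other company's threshold is met.
Elena controls 4 companies.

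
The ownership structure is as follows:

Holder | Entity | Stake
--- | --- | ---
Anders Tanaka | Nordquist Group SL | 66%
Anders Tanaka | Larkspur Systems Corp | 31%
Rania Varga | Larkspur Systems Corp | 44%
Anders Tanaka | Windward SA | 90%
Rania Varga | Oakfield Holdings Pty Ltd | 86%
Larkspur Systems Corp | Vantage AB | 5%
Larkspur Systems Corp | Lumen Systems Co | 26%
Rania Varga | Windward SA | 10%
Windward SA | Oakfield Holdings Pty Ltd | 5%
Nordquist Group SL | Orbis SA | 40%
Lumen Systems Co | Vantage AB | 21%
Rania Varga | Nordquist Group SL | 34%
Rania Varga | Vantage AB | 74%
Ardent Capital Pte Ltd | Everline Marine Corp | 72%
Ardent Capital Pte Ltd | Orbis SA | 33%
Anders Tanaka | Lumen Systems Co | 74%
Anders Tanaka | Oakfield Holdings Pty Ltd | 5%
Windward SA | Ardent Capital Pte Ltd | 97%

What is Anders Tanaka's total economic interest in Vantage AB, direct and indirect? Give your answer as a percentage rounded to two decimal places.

18.78%

Anders reaches Vantage along 3 paths.
Via Larkspur → Lumen: 31% × 26% × 21% = 1.6926%.
Via Lumen: 74% × 21% = 15.54%.
Via Larkspur: 31% × 5% = 1.55%.
Total: 1.6926% + 15.54% + 1.55% = 18.7826%.
Rounded: 18.78%.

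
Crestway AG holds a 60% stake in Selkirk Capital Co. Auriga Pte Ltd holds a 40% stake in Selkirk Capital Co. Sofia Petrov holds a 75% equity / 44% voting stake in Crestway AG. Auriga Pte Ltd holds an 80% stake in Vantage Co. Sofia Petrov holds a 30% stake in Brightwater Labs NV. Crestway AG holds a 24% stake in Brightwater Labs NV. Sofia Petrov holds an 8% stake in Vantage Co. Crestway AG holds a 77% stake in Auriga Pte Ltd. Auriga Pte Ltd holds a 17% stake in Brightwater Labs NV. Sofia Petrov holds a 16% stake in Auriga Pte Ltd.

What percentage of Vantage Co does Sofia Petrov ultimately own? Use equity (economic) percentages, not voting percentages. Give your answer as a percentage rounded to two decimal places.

67.00%

Sofia reaches Vantage along 3 paths.
Via Crestway → Auriga: 75% × 77% × 80% = 46.2%.
Via Auriga: 16% × 80% = 12.8%.
Direct stake: 8% = 8%.
Total: 46.2% + 12.8% + 8% = 67%.
Rounded: 67.00%.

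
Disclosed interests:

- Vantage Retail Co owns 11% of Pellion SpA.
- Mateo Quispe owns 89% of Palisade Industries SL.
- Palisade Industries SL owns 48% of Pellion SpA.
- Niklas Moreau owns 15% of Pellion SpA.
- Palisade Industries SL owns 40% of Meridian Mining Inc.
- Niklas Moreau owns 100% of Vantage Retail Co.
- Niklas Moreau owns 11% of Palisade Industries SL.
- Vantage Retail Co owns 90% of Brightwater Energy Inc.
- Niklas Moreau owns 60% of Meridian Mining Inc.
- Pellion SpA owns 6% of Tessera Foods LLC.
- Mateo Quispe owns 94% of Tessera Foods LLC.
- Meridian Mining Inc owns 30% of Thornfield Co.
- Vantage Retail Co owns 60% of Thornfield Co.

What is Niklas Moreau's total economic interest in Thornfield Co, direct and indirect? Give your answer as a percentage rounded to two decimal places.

Niklas reaches Thornfield along 3 paths.
Via Vantage: 100% × 60% = 60%.
Via Palisade → Meridian: 11% × 40% × 30% = 1.32%.
Via Meridian: 60% × 30% = 18%.
Total: 60% + 1.32% + 18% = 79.32%.

79.32%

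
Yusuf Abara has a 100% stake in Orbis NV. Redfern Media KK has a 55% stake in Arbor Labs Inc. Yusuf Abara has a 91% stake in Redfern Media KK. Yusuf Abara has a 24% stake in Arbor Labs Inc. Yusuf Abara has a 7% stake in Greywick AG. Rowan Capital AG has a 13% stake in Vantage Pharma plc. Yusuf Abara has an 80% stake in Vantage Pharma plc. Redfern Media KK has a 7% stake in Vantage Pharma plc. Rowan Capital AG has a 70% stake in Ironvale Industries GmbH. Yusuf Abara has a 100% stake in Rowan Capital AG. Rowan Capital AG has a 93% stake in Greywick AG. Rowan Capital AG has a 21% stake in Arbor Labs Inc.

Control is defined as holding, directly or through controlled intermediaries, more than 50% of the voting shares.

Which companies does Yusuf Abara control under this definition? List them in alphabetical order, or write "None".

Yusuf holds 91% of Redfern, so Yusuf controls Redfern.
Yusuf holds 100% of Rowan, so Yusuf controls Rowan.
Rowan holds 70% of Ironvale, so Yusuf controls Ironvale.
Rowan and Redfern and Yusuf together hold 13% + 7% + 80% = 100% of Vantage, so Yusuf controls Vantage.
Yusuf and Rowan together hold 7% + 93% = 100% of Greywick, so Yusuf controls Greywick.
Redfern and Rowan and Yusuf together hold 55% + 21% + 24% = 100% of Arbor, so Yusuf controls Arbor.
Yusuf holds 100% of Orbis, so Yusuf controls Orbis.

Arbor Labs Inc, Greywick AG, Ironvale Industries GmbH, Orbis NV, Redfern Media KK, Rowan Capital AG, Vantage Pharma plc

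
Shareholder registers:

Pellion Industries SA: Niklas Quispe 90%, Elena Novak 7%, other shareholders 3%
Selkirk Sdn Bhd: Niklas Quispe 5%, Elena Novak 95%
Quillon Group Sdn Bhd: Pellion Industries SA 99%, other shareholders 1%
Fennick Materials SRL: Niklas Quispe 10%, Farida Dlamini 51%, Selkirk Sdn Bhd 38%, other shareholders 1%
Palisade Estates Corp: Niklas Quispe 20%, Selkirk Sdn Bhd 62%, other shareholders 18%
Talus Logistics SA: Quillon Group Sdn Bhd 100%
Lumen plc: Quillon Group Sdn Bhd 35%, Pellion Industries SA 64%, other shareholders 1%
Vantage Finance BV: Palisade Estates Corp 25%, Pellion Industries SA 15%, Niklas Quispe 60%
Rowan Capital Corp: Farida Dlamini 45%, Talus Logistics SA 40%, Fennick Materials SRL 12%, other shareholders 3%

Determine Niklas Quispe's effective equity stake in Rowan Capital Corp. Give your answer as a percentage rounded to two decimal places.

37.07%

Niklas reaches Rowan along 3 paths.
Via Pellion → Quillon → Talus: 90% × 99% × 100% × 40% = 35.64%.
Via Fennick: 10% × 12% = 1.2%.
Via Selkirk → Fennick: 5% × 38% × 12% = 0.228%.
Total: 35.64% + 1.2% + 0.228% = 37.068%.
Rounded: 37.07%.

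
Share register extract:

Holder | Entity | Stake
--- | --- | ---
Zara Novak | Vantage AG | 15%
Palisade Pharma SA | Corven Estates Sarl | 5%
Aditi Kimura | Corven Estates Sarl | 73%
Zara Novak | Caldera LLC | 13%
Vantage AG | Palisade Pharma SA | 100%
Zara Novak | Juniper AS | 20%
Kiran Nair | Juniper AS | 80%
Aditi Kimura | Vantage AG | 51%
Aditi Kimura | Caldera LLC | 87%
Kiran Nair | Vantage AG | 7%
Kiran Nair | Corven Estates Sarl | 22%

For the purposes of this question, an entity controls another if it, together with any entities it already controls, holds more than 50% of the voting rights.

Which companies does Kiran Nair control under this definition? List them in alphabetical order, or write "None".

Kiran holds 80% of Juniper, so Kiran controls Juniper.
No other company's threshold is met.

Juniper AS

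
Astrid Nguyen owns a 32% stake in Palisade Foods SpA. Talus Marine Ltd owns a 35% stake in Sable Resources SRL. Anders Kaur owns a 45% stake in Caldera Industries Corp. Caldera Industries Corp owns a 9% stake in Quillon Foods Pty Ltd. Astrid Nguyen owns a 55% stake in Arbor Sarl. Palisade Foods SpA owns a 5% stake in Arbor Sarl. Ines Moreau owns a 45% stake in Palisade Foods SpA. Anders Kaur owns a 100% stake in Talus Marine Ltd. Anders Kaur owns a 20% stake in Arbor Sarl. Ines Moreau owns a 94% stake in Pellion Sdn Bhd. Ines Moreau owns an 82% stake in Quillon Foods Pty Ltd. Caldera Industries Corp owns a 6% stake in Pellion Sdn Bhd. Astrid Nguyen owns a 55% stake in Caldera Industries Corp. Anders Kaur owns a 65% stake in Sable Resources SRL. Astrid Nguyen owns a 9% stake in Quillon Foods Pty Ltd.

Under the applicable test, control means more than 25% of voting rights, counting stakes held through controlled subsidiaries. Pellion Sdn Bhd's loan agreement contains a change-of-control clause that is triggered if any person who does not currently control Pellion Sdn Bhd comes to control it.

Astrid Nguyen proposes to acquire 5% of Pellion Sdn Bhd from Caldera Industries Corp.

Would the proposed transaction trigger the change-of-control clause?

The purchase adds only to Astrid's holdings (Caldera's stake shrinks), so Astrid is the only person who could newly come to control Pellion.
Astrid holds 55% of Caldera, so Astrid controls Caldera.
Astrid holds 32% of Palisade, so Astrid controls Palisade.
Astrid and Palisade together hold 55% + 5% = 60% of Arbor, so Astrid controls Arbor.
In Pellion, Astrid's side holds only 6%, not > 25%.
So before the transaction, Astrid does not control Pellion.
After the purchase, Astrid holds 5% of Pellion directly, and Caldera's stake falls to 1%.
After the transaction, Astrid's side holds 1% + 5% = 6% of Pellion, not > 25%, so Astrid still does not control Pellion.
No new person acquires control, so the clause is not triggered.

No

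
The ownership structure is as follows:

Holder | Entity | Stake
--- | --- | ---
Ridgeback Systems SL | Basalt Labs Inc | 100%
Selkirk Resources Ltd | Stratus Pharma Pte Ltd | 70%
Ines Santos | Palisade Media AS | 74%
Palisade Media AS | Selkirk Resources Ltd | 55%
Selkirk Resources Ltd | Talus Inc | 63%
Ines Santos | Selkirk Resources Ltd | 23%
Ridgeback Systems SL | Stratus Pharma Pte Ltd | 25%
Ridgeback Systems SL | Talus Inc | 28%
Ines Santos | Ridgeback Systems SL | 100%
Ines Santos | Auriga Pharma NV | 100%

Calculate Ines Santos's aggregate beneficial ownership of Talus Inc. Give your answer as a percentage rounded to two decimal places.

68.13%

Ines reaches Talus along 3 paths.
Via Palisade → Selkirk: 74% × 55% × 63% = 25.641%.
Via Selkirk: 23% × 63% = 14.49%.
Via Ridgeback: 100% × 28% = 28%.
Total: 25.641% + 14.49% + 28% = 68.131%.
Rounded: 68.13%.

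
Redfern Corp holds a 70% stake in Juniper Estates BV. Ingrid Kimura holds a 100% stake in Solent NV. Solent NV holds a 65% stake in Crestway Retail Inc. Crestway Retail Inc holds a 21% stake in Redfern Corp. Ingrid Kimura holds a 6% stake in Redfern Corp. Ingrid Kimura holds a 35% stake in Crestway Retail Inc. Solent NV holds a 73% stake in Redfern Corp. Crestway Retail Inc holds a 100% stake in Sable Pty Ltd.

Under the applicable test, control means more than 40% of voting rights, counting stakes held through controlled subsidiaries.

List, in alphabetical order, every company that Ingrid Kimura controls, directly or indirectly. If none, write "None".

Ingrid holds 100% of Solent, so Ingrid controls Solent.
Ingrid and Solent together hold 35% + 65% = 100% of Crestway, so Ingrid controls Crestway.
Crestway and Solent and Ingrid together hold 21% + 73% + 6% = 100% of Redfern, so Ingrid controls Redfern.
Crestway holds 100% of Sable, so Ingrid controls Sable.
Redfern holds 70% of Juniper, so Ingrid controls Juniper.

Crestway Retail Inc, Juniper Estates BV, Redfern Corp, Sable Pty Ltd, Solent NV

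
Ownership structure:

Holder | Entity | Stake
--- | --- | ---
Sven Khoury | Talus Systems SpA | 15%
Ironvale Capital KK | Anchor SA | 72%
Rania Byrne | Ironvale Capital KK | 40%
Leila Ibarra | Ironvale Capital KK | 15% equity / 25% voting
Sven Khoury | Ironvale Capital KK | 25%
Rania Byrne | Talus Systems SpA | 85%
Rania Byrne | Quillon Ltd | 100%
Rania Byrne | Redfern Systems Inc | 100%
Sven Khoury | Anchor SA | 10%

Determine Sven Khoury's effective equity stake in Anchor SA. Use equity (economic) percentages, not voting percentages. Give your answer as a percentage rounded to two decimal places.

Sven reaches Anchor along 2 paths.
Direct stake: 10% = 10%.
Via Ironvale: 25% × 72% = 18%.
Total: 10% + 18% = 28%.
Rounded: 28.00%.

28.00%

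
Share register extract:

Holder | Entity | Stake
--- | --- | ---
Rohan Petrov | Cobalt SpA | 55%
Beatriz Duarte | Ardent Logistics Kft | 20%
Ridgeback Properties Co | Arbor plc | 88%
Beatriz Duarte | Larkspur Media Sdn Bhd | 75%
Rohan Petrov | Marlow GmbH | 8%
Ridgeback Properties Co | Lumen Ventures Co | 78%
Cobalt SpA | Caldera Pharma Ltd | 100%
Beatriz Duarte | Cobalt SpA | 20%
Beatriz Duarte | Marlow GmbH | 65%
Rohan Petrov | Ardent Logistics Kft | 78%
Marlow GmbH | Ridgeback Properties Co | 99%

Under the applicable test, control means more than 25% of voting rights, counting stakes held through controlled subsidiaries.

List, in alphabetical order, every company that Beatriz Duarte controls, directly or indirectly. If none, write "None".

Arbor plc, Larkspur Media Sdn Bhd, Lumen Ventures Co, Marlow GmbH, Ridgeback Properties Co

Beatriz holds 65% of Marlow, so Beatriz controls Marlow.
Beatriz holds 75% of Larkspur, so Beatriz controls Larkspur.
Marlow holds 99% of Ridgeback, so Beatriz controls Ridgeback.
Ridgeback holds 88% of Arbor, so Beatriz controls Arbor.
Ridgeback holds 78% of Lumen, so Beatriz controls Lumen.
No other company's threshold is met.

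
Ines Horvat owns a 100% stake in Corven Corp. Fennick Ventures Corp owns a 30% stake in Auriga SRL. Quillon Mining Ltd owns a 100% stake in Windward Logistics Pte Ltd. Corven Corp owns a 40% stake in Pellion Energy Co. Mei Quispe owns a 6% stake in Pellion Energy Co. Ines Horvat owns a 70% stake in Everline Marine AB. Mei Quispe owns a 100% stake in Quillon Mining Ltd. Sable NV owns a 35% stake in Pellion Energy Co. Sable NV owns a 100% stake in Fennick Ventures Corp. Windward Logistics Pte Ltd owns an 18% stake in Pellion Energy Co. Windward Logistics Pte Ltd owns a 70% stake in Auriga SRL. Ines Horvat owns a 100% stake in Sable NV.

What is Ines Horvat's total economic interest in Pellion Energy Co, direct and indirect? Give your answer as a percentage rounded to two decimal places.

Ines reaches Pellion along 2 paths.
Via Corven: 100% × 40% = 40%.
Via Sable: 100% × 35% = 35%.
Total: 40% + 35% = 75%.
Rounded: 75.00%.

75.00%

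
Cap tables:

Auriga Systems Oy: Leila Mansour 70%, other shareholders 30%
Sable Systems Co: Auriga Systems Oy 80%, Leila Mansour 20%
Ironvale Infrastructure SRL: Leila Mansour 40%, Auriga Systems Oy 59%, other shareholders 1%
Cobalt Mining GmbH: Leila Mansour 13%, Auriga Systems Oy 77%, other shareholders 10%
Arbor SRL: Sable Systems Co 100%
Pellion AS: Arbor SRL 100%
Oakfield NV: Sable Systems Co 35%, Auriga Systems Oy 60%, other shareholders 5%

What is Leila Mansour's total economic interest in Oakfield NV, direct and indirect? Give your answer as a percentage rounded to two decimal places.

68.60%

Leila reaches Oakfield along 3 paths.
Via Auriga → Sable: 70% × 80% × 35% = 19.6%.
Via Sable: 20% × 35% = 7%.
Via Auriga: 70% × 60% = 42%.
Total: 19.6% + 7% + 42% = 68.6%.
Rounded: 68.60%.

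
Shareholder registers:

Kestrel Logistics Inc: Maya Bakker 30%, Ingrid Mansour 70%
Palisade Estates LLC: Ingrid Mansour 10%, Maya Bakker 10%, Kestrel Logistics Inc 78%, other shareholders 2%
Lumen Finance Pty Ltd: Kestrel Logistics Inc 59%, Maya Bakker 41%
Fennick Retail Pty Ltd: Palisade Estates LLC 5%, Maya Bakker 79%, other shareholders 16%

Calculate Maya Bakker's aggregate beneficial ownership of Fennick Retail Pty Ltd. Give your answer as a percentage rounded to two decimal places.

Maya reaches Fennick along 3 paths.
Via Palisade: 10% × 5% = 0.5%.
Via Kestrel → Palisade: 30% × 78% × 5% = 1.17%.
Direct stake: 79% = 79%.
Total: 0.5% + 1.17% + 79% = 80.67%.

80.67%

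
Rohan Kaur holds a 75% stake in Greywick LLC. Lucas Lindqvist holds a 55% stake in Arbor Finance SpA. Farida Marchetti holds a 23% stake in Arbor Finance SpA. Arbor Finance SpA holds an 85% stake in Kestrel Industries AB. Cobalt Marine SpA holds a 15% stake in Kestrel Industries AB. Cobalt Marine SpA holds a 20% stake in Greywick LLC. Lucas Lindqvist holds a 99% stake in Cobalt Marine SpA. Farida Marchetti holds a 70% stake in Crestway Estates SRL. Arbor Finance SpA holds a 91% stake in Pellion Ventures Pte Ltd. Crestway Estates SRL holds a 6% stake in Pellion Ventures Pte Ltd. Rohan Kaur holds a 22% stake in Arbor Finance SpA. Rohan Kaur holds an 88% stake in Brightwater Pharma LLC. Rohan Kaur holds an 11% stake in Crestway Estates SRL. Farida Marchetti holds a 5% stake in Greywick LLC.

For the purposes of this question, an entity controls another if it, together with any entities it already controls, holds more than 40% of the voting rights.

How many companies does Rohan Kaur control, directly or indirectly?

2

Rohan holds 75% of Greywick, so Rohan controls Greywick.
Rohan holds 88% of Brightwater, so Rohan controls Brightwater.
No other company's threshold is met.
Rohan controls 2 companies.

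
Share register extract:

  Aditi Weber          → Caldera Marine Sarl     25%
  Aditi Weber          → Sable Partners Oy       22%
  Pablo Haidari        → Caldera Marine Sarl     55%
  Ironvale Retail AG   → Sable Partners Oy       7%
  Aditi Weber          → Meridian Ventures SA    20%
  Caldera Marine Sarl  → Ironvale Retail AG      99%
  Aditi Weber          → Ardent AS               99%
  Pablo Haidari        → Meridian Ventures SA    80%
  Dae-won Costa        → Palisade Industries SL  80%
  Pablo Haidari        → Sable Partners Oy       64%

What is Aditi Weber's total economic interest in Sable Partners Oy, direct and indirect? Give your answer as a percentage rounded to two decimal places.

Aditi reaches Sable along 2 paths.
Via Caldera → Ironvale: 25% × 99% × 7% = 1.7325%.
Direct stake: 22% = 22%.
Total: 1.7325% + 22% = 23.7325%.
Rounded: 23.73%.

23.73%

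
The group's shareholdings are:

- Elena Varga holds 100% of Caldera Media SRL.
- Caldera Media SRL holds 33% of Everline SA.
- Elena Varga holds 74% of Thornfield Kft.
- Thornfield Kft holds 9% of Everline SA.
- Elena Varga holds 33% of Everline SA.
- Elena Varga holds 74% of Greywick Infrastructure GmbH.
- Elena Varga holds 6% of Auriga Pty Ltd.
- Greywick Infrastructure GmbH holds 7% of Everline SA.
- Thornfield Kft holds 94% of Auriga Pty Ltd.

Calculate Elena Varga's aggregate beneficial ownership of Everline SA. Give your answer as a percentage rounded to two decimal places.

77.84%

Elena reaches Everline along 4 paths.
Direct stake: 33% = 33%.
Via Thornfield: 74% × 9% = 6.66%.
Via Caldera: 100% × 33% = 33%.
Via Greywick: 74% × 7% = 5.18%.
Total: 33% + 6.66% + 33% + 5.18% = 77.84%.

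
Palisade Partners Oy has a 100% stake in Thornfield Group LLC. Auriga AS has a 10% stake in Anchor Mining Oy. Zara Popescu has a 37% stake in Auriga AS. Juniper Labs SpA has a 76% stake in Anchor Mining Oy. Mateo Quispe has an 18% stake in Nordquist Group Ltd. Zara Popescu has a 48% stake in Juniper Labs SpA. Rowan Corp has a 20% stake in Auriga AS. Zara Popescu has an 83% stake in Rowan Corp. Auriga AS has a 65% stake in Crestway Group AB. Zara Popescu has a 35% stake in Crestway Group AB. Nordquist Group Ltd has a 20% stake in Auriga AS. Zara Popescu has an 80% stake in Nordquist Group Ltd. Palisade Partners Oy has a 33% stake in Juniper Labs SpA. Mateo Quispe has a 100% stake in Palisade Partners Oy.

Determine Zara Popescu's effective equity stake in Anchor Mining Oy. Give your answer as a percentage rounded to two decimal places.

43.44%

Zara reaches Anchor along 4 paths.
Via Auriga: 37% × 10% = 3.7%.
Via Rowan → Auriga: 83% × 20% × 10% = 1.66%.
Via Nordquist → Auriga: 80% × 20% × 10% = 1.6%.
Via Juniper: 48% × 76% = 36.48%.
Total: 3.7% + 1.66% + 1.6% + 36.48% = 43.44%.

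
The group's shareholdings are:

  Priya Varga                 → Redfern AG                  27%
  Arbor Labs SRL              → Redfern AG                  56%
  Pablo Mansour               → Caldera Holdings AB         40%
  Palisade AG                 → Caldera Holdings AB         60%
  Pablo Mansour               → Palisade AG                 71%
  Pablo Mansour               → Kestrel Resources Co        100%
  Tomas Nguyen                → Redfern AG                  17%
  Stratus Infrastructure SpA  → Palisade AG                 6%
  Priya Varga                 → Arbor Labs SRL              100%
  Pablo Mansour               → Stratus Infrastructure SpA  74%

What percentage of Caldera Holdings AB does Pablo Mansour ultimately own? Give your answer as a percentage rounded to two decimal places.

85.26%

Pablo reaches Caldera along 3 paths.
Via Palisade: 71% × 60% = 42.6%.
Via Stratus → Palisade: 74% × 6% × 60% = 2.664%.
Direct stake: 40% = 40%.
Total: 42.6% + 2.664% + 40% = 85.264%.
Rounded: 85.26%.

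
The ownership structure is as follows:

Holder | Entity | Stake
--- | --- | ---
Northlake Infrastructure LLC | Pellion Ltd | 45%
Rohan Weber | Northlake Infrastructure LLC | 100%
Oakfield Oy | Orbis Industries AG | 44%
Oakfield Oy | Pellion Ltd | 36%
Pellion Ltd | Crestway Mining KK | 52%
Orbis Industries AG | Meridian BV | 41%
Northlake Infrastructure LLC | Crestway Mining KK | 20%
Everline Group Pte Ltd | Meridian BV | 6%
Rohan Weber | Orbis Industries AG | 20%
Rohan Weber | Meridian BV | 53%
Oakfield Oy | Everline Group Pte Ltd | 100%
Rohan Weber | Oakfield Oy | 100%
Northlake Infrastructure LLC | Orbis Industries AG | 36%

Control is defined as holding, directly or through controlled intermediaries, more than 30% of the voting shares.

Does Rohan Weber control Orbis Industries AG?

Rohan holds 100% of Northlake, so Rohan controls Northlake.
Rohan holds 100% of Oakfield, so Rohan controls Oakfield.
Oakfield and Rohan and Northlake together hold 44% + 20% + 36% = 100% of Orbis, so Rohan controls Orbis.

Yes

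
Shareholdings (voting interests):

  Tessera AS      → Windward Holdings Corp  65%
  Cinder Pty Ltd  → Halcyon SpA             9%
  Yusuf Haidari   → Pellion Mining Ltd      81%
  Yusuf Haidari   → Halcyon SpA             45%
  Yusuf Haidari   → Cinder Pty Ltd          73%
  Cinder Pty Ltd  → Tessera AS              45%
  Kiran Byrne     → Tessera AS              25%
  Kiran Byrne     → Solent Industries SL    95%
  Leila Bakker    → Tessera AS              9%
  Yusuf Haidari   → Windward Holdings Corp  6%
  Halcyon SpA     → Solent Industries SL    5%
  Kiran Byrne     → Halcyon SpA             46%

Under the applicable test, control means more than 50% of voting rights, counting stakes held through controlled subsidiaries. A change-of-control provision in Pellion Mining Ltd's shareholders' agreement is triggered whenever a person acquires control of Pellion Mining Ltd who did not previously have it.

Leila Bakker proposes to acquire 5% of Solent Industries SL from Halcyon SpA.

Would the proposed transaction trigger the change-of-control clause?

The purchase adds only to Leila's holdings (Halcyon's stake shrinks), so Leila is the only person who could newly come to control Pellion.
Leila's largest direct stake is 9% in Tessera, which does not meet the threshold, so Leila controls no company.
Neither Leila nor any entity Leila controls holds any voting interest in Pellion.
So before the transaction, Leila does not control Pellion.
After the purchase, Leila holds 5% of Solent directly, and Halcyon's stake falls to 0%.
Leila's side now holds 5% of Solent, not > 50%, so Leila still does not control Solent.
After the transaction, neither Leila nor any entity Leila controls holds a voting interest in Pellion, so Leila still does not control it.
No new person acquires control, so the clause is not triggered.

No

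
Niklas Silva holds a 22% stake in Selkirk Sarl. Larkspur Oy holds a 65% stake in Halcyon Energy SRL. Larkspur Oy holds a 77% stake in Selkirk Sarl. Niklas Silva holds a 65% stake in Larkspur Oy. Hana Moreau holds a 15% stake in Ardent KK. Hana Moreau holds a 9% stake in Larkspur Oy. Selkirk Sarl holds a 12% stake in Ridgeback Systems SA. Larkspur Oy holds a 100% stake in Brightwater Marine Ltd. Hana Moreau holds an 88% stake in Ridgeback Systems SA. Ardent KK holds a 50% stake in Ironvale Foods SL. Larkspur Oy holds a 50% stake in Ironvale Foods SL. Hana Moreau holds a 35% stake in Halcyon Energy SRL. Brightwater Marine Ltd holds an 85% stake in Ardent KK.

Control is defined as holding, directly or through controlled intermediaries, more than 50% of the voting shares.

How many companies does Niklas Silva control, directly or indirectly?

Niklas holds 65% of Larkspur, so Niklas controls Larkspur.
Larkspur holds 100% of Brightwater, so Niklas controls Brightwater.
Larkspur holds 65% of Halcyon, so Niklas controls Halcyon.
Brightwater holds 85% of Ardent, so Niklas controls Ardent.
Larkspur and Niklas together hold 77% + 22% = 99% of Selkirk, so Niklas controls Selkirk.
Larkspur and Ardent together hold 50% + 50% = 100% of Ironvale, so Niklas controls Ironvale.
No other company's threshold is met.
Niklas controls 6 companies.

6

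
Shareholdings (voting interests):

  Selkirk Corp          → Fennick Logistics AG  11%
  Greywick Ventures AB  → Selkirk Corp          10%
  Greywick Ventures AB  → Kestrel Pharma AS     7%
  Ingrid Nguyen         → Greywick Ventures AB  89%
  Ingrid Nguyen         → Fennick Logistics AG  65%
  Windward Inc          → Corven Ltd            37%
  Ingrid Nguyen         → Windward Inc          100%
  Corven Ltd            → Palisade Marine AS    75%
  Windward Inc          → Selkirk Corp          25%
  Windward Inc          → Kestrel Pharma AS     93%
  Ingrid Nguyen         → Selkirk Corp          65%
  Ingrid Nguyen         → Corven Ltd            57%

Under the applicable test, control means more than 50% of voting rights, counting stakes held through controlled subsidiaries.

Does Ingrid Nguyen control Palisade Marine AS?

Yes

Ingrid holds 100% of Windward, so Ingrid controls Windward.
Windward and Ingrid together hold 37% + 57% = 94% of Corven, so Ingrid controls Corven.
Corven holds 75% of Palisade, so Ingrid controls Palisade.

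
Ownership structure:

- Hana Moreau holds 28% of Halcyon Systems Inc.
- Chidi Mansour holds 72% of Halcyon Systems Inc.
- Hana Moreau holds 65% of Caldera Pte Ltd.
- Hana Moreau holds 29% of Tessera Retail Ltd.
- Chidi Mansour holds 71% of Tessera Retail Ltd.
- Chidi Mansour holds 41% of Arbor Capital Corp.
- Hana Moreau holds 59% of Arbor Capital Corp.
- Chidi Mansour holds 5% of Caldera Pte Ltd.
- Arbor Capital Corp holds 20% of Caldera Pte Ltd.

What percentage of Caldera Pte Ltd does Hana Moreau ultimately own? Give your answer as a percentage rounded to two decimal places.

76.80%

Hana reaches Caldera along 2 paths.
Via Arbor: 59% × 20% = 11.8%.
Direct stake: 65% = 65%.
Total: 11.8% + 65% = 76.8%.
Rounded: 76.80%.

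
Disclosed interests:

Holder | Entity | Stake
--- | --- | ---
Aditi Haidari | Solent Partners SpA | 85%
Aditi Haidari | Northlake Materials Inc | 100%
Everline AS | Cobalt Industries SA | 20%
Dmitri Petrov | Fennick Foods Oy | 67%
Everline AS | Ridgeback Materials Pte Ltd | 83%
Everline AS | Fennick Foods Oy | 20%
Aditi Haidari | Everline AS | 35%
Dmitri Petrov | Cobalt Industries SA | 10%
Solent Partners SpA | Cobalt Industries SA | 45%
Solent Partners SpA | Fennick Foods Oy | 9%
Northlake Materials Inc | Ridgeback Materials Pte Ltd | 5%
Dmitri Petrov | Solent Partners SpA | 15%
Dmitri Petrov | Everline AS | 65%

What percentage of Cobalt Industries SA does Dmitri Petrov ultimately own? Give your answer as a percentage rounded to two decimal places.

29.75%

Dmitri reaches Cobalt along 3 paths.
Direct stake: 10% = 10%.
Via Everline: 65% × 20% = 13%.
Via Solent: 15% × 45% = 6.75%.
Total: 10% + 13% + 6.75% = 29.75%.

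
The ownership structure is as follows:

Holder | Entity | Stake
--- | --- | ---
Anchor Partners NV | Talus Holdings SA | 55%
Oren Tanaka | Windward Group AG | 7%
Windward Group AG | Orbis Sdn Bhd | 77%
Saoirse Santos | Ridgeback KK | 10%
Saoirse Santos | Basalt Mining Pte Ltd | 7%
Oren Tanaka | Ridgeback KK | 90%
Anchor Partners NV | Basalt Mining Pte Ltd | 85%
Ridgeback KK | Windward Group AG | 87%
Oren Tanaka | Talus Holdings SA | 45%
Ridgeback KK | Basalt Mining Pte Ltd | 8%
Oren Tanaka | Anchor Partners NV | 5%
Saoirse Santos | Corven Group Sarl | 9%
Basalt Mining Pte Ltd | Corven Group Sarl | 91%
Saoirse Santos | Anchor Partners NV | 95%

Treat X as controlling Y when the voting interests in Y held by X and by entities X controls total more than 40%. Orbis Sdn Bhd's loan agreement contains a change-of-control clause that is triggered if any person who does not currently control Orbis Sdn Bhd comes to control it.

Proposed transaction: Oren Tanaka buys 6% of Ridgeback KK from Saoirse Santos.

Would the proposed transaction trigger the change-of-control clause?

No

The purchase adds only to Oren's holdings (Saoirse's stake shrinks), so Oren is the only person who could newly come to control Orbis.
Oren holds 90% of Ridgeback, so Oren controls Ridgeback.
Oren and Ridgeback together hold 7% + 87% = 94% of Windward, so Oren controls Windward.
Windward holds 77% of Orbis, so Oren controls Orbis.
So Oren already controls Orbis before the transaction.
After the purchase, Oren's direct stake in Ridgeback rises to 90% + 6% = 96%, and Saoirse's stake falls to 4%.
Oren controlled Orbis already, so this is not a new person acquiring control; every other person's position is unchanged or reduced.
No new person acquires control, so the clause is not triggered.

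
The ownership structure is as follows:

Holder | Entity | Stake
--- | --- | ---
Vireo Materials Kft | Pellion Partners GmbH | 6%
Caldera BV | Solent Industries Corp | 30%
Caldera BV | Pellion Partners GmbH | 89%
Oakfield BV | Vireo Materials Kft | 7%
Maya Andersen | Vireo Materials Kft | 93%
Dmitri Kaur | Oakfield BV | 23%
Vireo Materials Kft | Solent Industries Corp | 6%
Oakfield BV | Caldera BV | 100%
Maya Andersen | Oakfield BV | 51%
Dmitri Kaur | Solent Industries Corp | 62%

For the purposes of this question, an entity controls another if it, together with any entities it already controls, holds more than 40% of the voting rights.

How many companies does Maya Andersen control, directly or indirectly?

Maya holds 51% of Oakfield, so Maya controls Oakfield.
Oakfield holds 100% of Caldera, so Maya controls Caldera.
Maya and Oakfield together hold 93% + 7% = 100% of Vireo, so Maya controls Vireo.
Caldera and Vireo together hold 89% + 6% = 95% of Pellion, so Maya controls Pellion.
No other company's threshold is met.
Maya controls 4 companies.

4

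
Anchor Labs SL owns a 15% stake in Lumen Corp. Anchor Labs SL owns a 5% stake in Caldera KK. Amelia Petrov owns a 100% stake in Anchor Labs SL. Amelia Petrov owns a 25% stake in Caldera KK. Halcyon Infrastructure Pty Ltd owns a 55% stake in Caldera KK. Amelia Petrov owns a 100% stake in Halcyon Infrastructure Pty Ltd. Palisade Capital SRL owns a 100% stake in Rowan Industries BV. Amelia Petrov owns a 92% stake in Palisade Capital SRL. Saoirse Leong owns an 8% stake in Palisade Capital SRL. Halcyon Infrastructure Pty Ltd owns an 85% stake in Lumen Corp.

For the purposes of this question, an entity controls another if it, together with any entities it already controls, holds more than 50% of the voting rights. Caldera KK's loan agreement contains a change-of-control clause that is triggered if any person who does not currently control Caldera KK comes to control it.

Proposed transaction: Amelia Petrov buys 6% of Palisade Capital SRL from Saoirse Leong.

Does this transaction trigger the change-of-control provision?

The purchase adds only to Amelia's holdings (Saoirse's stake shrinks), so Amelia is the only person who could newly come to control Caldera.
Amelia holds 100% of Halcyon, so Amelia controls Halcyon.
Amelia holds 100% of Anchor, so Amelia controls Anchor.
Anchor and Halcyon and Amelia together hold 5% + 55% + 25% = 85% of Caldera, so Amelia controls Caldera.
So Amelia already controls Caldera before the transaction.
After the purchase, Amelia's direct stake in Palisade rises to 92% + 6% = 98%, and Saoirse's stake falls to 2%.
Amelia controlled Caldera already, so this is not a new person acquiring control; every other person's position is unchanged or reduced.
No new person acquires control, so the clause is not triggered.

No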